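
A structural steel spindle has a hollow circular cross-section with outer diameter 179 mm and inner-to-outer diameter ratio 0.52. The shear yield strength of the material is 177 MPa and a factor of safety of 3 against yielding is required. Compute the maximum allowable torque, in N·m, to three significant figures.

T_allow = 61600 N·m

τ_allow = 177/3 = 59.00 MPa.
For a hollow shaft T_allow = τ_allow·πd_o³(1−k⁴)/16 with 1−k⁴ = 0.9269, so πd_o³(1−k⁴)/16 = 1.044×10^6 mm³.
T_allow = 59.00×1.044×10^6 = 6.158×10^7 N·mm = 61580 N·m.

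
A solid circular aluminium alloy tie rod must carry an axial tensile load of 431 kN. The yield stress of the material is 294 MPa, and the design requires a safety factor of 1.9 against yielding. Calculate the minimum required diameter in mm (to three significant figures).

Allowable stress σ_allow = 294/1.9 = 154.7 MPa.
Required area A = F/σ_allow = 431000/154.7 = 2785 mm².
A = πd²/4 → d = √(4A/π) = 59.55 mm.

d = 59.6 mm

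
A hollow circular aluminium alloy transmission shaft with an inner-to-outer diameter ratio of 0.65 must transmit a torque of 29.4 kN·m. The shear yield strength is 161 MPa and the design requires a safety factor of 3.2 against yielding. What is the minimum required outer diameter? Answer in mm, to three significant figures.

τ_allow = 161/3.2 = 50.31 MPa.
For a hollow shaft τ = 16T/[πd_o³(1−k⁴)] with k = 0.65, so 1−k⁴ = 0.8215.
d_o³ = 16T/[π τ_allow (1−k⁴)] = 16×2.9400×10^7/(π×50.31×0.8215) = 3.623×10^6 mm³.
d_o = 153.6 mm.

d_o = 154 mm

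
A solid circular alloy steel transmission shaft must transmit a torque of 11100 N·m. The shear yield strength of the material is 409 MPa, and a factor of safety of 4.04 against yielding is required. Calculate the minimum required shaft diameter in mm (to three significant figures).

d = 82.3 mm

Allowable shear stress τ_allow = 409/4.04 = 101.2 MPa.
For a solid shaft τ = 16T/(πd³), so d³ = 16T/(π τ_allow) = 16×1.1100×10^7/(π×101.2) = 558400 mm³.
d = (558400)^(1/3) = 82.35 mm.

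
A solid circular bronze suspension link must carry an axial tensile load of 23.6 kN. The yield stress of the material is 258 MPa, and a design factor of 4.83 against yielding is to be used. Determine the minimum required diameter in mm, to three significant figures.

d = 23.7 mm

Allowable stress σ_allow = 258/4.83 = 53.42 MPa.
Required area A = F/σ_allow = 23600/53.42 = 441.8 mm².
A = πd²/4 → d = √(4A/π) = 23.72 mm.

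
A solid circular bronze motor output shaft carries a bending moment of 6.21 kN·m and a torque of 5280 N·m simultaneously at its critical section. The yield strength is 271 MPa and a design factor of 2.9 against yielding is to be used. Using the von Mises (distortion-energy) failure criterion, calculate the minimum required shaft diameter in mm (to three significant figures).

d = 94.4 mm

σ_allow = σ_y/n = 271/2.9 = 93.45 MPa.
For a solid shaft σ_b = 32M/(πd³) and τ = 16T/(πd³), so the von Mises stress is σ' = (16/πd³)·√(4M²+3T²).
√(4M²+3T²) = √(4×(6.210×10^6)² + 3×(5.280×10^6)²) = 1.542×10^7 N·mm.
d³ = 16×1.542×10^7/(π×93.45) = 840600 mm³.
d = 94.38 mm.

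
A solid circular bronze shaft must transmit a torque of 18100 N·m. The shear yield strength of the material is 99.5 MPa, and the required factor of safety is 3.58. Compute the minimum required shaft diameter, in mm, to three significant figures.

d = 149 mm

Allowable shear stress τ_allow = 99.5/3.58 = 27.79 MPa.
For a solid shaft τ = 16T/(πd³), so d³ = 16T/(π τ_allow) = 16×1.8100×10^7/(π×27.79) = 3.317×10^6 mm³.
d = (3.317×10^6)^(1/3) = 149.1 mm.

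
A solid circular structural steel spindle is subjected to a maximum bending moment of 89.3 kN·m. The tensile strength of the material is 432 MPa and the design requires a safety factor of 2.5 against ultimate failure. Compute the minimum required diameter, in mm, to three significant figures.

d = 174 mm

σ_allow = 432/2.5 = 172.8 MPa.
For a solid circular section σ = 32M/(πd³), so d³ = 32M/(π σ_allow) = 32×8.9300×10^7/(π×172.8) = 5.264×10^6 mm³.
d = 174.0 mm.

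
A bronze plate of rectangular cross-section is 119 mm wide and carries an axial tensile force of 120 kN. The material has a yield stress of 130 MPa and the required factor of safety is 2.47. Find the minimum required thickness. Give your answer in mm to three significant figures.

σ_allow = 130/2.47 = 52.63 MPa.
Required area A = F/σ_allow = 120000/52.63 = 2280 mm².
t = A/w = 2280/119 = 19.16 mm.

t = 19.2 mm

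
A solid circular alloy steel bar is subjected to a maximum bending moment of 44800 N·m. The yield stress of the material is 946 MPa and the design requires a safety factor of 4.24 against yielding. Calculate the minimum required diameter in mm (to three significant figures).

σ_allow = 946/4.24 = 223.1 MPa.
For a solid circular section σ = 32M/(πd³), so d³ = 32M/(π σ_allow) = 32×4.4800×10^7/(π×223.1) = 2.045×10^6 mm³.
d = 126.9 mm.

d = 127 mm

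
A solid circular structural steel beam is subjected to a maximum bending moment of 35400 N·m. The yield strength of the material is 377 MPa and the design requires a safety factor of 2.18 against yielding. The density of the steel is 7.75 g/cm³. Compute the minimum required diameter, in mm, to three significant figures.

σ_allow = 377/2.18 = 172.9 MPa.
For a solid circular section σ = 32M/(πd³), so d³ = 32M/(π σ_allow) = 32×3.5400×10^7/(π×172.9) = 2.085×10^6 mm³.
d = 127.8 mm.

d = 128 mm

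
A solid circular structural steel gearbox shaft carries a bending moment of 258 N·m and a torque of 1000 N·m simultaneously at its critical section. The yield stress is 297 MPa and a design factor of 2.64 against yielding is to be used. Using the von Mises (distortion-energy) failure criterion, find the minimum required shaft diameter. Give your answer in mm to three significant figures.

d = 43.4 mm

σ_allow = σ_y/n = 297/2.64 = 112.5 MPa.
For a solid shaft σ_b = 32M/(πd³) and τ = 16T/(πd³), so the von Mises stress is σ' = (16/πd³)·√(4M²+3T²).
√(4M²+3T²) = √(4×(258000)² + 3×(1.000×10^6)²) = 1.807×10^6 N·mm.
d³ = 16×1.807×10^6/(π×112.5) = 81820 mm³.
d = 43.41 mm.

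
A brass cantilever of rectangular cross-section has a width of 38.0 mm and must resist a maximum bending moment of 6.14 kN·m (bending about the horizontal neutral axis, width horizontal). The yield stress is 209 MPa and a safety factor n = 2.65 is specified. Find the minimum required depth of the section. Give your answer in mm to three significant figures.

h = 111 mm

σ_allow = 209/2.65 = 78.87 MPa.
For a rectangular section σ = 6M/(bh²), so h² = 6M/(b σ_allow) = 6×6140000/(38.0×78.87) = 12290 mm².
h = 110.9 mm.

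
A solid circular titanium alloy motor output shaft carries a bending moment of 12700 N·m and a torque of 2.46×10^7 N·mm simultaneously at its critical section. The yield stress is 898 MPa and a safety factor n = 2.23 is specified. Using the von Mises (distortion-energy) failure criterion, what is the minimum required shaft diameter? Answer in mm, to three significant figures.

σ_allow = σ_y/n = 898/2.23 = 402.7 MPa.
For a solid shaft σ_b = 32M/(πd³) and τ = 16T/(πd³), so the von Mises stress is σ' = (16/πd³)·√(4M²+3T²).
√(4M²+3T²) = √(4×(1.270×10^7)² + 3×(2.460×10^7)²) = 4.960×10^7 N·mm.
d³ = 16×4.960×10^7/(π×402.7) = 627400 mm³.
d = 85.61 mm.

d = 85.6 mm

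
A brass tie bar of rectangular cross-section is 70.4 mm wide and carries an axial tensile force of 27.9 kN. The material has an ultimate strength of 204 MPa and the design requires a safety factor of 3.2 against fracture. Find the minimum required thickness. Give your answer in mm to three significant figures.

σ_allow = 204/3.2 = 63.75 MPa.
Required area A = F/σ_allow = 27900/63.75 = 437.6 mm².
t = A/w = 437.6/70.4 = 6.217 mm.

t = 6.22 mm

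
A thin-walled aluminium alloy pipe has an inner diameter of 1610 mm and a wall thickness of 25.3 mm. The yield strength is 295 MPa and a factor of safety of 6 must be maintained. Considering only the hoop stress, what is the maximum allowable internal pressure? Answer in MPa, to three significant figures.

p_allow = 1.55 MPa

σ_allow = 295/6 = 49.17 MPa.
σ_h = pD/(2t) → p_allow = 2σ_allow t/D = 2×49.17×25.3/1610 = 1.545 MPa.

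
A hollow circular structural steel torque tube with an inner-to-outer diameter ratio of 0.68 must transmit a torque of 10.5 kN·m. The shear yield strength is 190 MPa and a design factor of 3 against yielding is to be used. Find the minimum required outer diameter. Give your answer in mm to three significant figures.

τ_allow = 190/3 = 63.33 MPa.
For a hollow shaft τ = 16T/[πd_o³(1−k⁴)] with k = 0.68, so 1−k⁴ = 0.7862.
d_o³ = 16T/[π τ_allow (1−k⁴)] = 16×1.0500×10^7/(π×63.33×0.7862) = 1.074×10^6 mm³.
d_o = 102.4 mm.

d_o = 102 mm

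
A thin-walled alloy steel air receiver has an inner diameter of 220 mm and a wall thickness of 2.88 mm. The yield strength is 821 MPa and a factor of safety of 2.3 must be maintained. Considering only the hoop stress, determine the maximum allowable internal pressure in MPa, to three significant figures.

p_allow = 9.35 MPa

σ_allow = 821/2.3 = 357.0 MPa.
σ_h = pD/(2t) → p_allow = 2σ_allow t/D = 2×357.0×2.88/220 = 9.346 MPa.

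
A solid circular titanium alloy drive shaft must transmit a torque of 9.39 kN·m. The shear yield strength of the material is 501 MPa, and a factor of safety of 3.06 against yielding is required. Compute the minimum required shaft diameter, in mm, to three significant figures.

Allowable shear stress τ_allow = 501/3.06 = 163.7 MPa.
For a solid shaft τ = 16T/(πd³), so d³ = 16T/(π τ_allow) = 16×9390000/(π×163.7) = 292100 mm³.
d = (292100)^(1/3) = 66.35 mm.

d = 66.3 mm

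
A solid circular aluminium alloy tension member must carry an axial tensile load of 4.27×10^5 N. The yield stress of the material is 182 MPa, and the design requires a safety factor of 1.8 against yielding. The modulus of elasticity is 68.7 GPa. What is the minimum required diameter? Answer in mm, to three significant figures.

Allowable stress σ_allow = 182/1.8 = 101.1 MPa.
Required area A = F/σ_allow = 427000/101.1 = 4223 mm².
A = πd²/4 → d = √(4A/π) = 73.33 mm.

d = 73.3 mm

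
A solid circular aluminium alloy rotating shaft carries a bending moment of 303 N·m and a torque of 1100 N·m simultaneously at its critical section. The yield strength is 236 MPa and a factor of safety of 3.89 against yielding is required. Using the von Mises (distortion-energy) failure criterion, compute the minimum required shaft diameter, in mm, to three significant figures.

d = 55.2 mm

σ_allow = σ_y/n = 236/3.89 = 60.67 MPa.
For a solid shaft σ_b = 32M/(πd³) and τ = 16T/(πd³), so the von Mises stress is σ' = (16/πd³)·√(4M²+3T²).
√(4M²+3T²) = √(4×(303000)² + 3×(1.100×10^6)²) = 1.999×10^6 N·mm.
d³ = 16×1.999×10^6/(π×60.67) = 167800 mm³.
d = 55.16 mm.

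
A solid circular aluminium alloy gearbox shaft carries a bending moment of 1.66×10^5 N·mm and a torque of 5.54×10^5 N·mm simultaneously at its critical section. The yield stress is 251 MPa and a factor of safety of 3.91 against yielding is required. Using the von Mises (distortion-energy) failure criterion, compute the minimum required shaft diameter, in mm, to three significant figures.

d = 43.2 mm

σ_allow = σ_y/n = 251/3.91 = 64.19 MPa.
For a solid shaft σ_b = 32M/(πd³) and τ = 16T/(πd³), so the von Mises stress is σ' = (16/πd³)·√(4M²+3T²).
√(4M²+3T²) = √(4×(166000)² + 3×(554000)²) = 1.015×10^6 N·mm.
d³ = 16×1.015×10^6/(π×64.19) = 80560 mm³.
d = 43.19 mm.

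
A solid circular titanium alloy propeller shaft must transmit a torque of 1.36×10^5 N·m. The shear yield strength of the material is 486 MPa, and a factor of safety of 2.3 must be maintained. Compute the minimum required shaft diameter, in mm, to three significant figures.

Allowable shear stress τ_allow = 486/2.3 = 211.3 MPa.
For a solid shaft τ = 16T/(πd³), so d³ = 16T/(π τ_allow) = 16×1.3600×10^8/(π×211.3) = 3.278×10^6 mm³.
d = (3.278×10^6)^(1/3) = 148.5 mm.

d = 149 mm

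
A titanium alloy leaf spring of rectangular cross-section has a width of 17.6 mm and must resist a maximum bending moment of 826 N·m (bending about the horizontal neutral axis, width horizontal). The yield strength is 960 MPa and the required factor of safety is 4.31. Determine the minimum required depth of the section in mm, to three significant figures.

σ_allow = 960/4.31 = 222.7 MPa.
For a rectangular section σ = 6M/(bh²), so h² = 6M/(b σ_allow) = 6×826000/(17.6×222.7) = 1264 mm².
h = 35.56 mm.

h = 35.6 mm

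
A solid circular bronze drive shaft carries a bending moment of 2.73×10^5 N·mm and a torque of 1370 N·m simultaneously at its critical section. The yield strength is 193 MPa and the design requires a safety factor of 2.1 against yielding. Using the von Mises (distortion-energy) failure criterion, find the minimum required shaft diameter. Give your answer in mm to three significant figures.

d = 51.3 mm

σ_allow = σ_y/n = 193/2.1 = 91.90 MPa.
For a solid shaft σ_b = 32M/(πd³) and τ = 16T/(πd³), so the von Mises stress is σ' = (16/πd³)·√(4M²+3T²).
√(4M²+3T²) = √(4×(273000)² + 3×(1.370×10^6)²) = 2.435×10^6 N·mm.
d³ = 16×2.435×10^6/(π×91.90) = 134900 mm³.
d = 51.29 mm.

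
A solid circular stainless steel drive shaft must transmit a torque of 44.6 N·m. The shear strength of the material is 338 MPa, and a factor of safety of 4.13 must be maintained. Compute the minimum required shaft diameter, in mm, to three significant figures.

Allowable shear stress τ_allow = 338/4.13 = 81.84 MPa.
For a solid shaft τ = 16T/(πd³), so d³ = 16T/(π τ_allow) = 16×44600/(π×81.84) = 2775 mm³.
d = (2775)^(1/3) = 14.05 mm.

d = 14.1 mm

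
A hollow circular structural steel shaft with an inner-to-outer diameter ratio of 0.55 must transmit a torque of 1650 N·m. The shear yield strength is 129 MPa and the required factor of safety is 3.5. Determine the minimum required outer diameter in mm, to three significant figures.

d_o = 63.1 mm

τ_allow = 129/3.5 = 36.86 MPa.
For a hollow shaft τ = 16T/[πd_o³(1−k⁴)] with k = 0.55, so 1−k⁴ = 0.9085.
d_o³ = 16T/[π τ_allow (1−k⁴)] = 16×1650000/(π×36.86×0.9085) = 251000 mm³.
d_o = 63.08 mm.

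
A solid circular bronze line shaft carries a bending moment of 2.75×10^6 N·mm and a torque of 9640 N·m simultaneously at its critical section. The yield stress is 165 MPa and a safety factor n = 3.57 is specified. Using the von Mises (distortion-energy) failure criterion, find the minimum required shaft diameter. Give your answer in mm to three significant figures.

σ_allow = σ_y/n = 165/3.57 = 46.22 MPa.
For a solid shaft σ_b = 32M/(πd³) and τ = 16T/(πd³), so the von Mises stress is σ' = (16/πd³)·√(4M²+3T²).
√(4M²+3T²) = √(4×(2.750×10^6)² + 3×(9.640×10^6)²) = 1.758×10^7 N·mm.
d³ = 16×1.758×10^7/(π×46.22) = 1.937×10^6 mm³.
d = 124.7 mm.

d = 125 mm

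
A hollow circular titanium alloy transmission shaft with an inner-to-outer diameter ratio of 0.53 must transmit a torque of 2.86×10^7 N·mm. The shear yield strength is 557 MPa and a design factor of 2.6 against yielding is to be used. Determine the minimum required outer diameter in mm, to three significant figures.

τ_allow = 557/2.6 = 214.2 MPa.
For a hollow shaft τ = 16T/[πd_o³(1−k⁴)] with k = 0.53, so 1−k⁴ = 0.9211.
d_o³ = 16T/[π τ_allow (1−k⁴)] = 16×2.8600×10^7/(π×214.2×0.9211) = 738200 mm³.
d_o = 90.38 mm.

d_o = 90.4 mm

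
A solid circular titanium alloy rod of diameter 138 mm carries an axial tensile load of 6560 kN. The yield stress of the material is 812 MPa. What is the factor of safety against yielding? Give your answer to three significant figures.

n = 1.85

A = πd²/4 = 14960 mm².
σ = F/A = 6560000/14960 = 438.6 MPa.
n = 812/438.6 = 1.851.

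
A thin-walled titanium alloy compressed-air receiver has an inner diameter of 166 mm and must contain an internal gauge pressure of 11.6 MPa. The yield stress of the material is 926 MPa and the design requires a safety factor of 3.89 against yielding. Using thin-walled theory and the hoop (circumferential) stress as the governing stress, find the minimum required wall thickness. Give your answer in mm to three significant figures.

t = 4.04 mm

σ_allow = 926/3.89 = 238.0 MPa.
Hoop stress σ_h = pD/(2t), so t = pD/(2σ_allow) = 11.6×166/(2×238.0) = 4.045 mm.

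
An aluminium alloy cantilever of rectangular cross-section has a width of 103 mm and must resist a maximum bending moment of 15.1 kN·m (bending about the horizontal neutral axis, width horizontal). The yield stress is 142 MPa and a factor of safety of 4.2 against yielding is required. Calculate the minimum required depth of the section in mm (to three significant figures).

σ_allow = 142/4.2 = 33.81 MPa.
For a rectangular section σ = 6M/(bh²), so h² = 6M/(b σ_allow) = 6×1.5100×10^7/(103×33.81) = 26020 mm².
h = 161.3 mm.

h = 161 mm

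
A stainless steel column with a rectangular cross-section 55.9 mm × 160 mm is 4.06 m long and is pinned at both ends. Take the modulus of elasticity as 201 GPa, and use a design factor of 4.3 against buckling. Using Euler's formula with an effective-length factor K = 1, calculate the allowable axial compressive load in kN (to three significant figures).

Buckling occurs about the weak axis: I_min = h·b³/12 = 160×55.9³/12 = 2.329×10^6 mm⁴ (b = 55.9 mm is the smaller dimension).
Effective length L_e = KL = 1×4.06 m = 4060 mm.
Euler critical load P_cr = π²EI/L_e² = π²×201000×2.329×10^6/4060² = 280300 N.
P_allow = P_cr/n = 280300/4.3 = 65190 N.

P_allow = 65.2 kN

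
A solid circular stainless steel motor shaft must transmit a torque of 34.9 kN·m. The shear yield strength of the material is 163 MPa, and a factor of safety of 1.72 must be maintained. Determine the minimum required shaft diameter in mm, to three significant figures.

Allowable shear stress τ_allow = 163/1.72 = 94.77 MPa.
For a solid shaft τ = 16T/(πd³), so d³ = 16T/(π τ_allow) = 16×3.4900×10^7/(π×94.77) = 1.876×10^6 mm³.
d = (1.876×10^6)^(1/3) = 123.3 mm.

d = 123 mm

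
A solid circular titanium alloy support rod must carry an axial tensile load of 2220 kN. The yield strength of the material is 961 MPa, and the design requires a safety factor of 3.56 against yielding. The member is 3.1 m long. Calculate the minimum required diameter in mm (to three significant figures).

Allowable stress σ_allow = 961/3.56 = 269.9 MPa.
Required area A = F/σ_allow = 2220000/269.9 = 8224 mm².
A = πd²/4 → d = √(4A/π) = 102.3 mm.

d = 102 mm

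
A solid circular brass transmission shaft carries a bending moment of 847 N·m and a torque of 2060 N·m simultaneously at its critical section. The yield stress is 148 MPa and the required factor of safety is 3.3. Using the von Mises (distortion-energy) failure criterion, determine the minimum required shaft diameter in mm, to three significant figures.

σ_allow = σ_y/n = 148/3.3 = 44.85 MPa.
For a solid shaft σ_b = 32M/(πd³) and τ = 16T/(πd³), so the von Mises stress is σ' = (16/πd³)·√(4M²+3T²).
√(4M²+3T²) = √(4×(847000)² + 3×(2.060×10^6)²) = 3.950×10^6 N·mm.
d³ = 16×3.950×10^6/(π×44.85) = 448500 mm³.
d = 76.55 mm.

d = 76.5 mm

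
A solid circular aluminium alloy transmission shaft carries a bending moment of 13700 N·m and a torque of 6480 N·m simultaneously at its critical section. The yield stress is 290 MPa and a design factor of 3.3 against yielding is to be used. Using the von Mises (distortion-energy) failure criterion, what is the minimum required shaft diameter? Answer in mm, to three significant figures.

d = 120 mm

σ_allow = σ_y/n = 290/3.3 = 87.88 MPa.
For a solid shaft σ_b = 32M/(πd³) and τ = 16T/(πd³), so the von Mises stress is σ' = (16/πd³)·√(4M²+3T²).
√(4M²+3T²) = √(4×(1.370×10^7)² + 3×(6.480×10^6)²) = 2.961×10^7 N·mm.
d³ = 16×2.961×10^7/(π×87.88) = 1.716×10^6 mm³.
d = 119.7 mm.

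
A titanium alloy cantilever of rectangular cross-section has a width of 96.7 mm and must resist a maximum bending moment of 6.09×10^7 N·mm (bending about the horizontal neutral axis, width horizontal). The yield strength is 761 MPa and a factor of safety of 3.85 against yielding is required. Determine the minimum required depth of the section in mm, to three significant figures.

h = 138 mm

σ_allow = 761/3.85 = 197.7 MPa.
For a rectangular section σ = 6M/(bh²), so h² = 6M/(b σ_allow) = 6×6.0900×10^7/(96.7×197.7) = 19120 mm².
h = 138.3 mm.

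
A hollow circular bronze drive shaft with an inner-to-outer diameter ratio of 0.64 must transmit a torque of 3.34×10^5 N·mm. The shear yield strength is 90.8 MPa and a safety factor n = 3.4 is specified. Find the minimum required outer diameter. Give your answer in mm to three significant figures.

τ_allow = 90.8/3.4 = 26.71 MPa.
For a hollow shaft τ = 16T/[πd_o³(1−k⁴)] with k = 0.64, so 1−k⁴ = 0.8322.
d_o³ = 16T/[π τ_allow (1−k⁴)] = 16×334000/(π×26.71×0.8322) = 76540 mm³.
d_o = 42.46 mm.

d_o = 42.5 mm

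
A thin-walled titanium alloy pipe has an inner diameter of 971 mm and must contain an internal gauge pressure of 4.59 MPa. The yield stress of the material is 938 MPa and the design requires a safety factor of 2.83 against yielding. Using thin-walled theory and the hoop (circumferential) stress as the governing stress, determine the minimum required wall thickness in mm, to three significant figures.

σ_allow = 938/2.83 = 331.4 MPa.
Hoop stress σ_h = pD/(2t), so t = pD/(2σ_allow) = 4.59×971/(2×331.4) = 6.723 mm.

t = 6.72 mm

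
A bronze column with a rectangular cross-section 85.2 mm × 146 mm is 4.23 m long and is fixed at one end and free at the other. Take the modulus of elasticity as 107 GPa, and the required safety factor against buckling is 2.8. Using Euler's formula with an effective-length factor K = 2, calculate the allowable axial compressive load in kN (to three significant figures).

P_allow = 39.7 kN

Buckling occurs about the weak axis: I_min = h·b³/12 = 146×85.2³/12 = 7.525×10^6 mm⁴ (b = 85.2 mm is the smaller dimension).
Effective length L_e = KL = 2×4.23 m = 8460 mm.
Euler critical load P_cr = π²EI/L_e² = π²×107000×7.525×10^6/8460² = 111000 N.
P_allow = P_cr/n = 111000/2.8 = 39650 N.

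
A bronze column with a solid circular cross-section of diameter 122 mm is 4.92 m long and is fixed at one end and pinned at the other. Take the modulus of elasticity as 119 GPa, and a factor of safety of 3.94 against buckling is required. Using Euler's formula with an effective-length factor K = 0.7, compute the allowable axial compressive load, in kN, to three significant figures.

I = πd⁴/64 = π×122⁴/64 = 1.087×10^7 mm⁴.
Effective length L_e = KL = 0.7×4.92 m = 3444 mm.
Euler critical load P_cr = π²EI/L_e² = π²×119000×1.087×10^7/3444² = 1.077×10^6 N.
P_allow = P_cr/n = 1.077×10^6/3.94 = 273300 N.

P_allow = 273 kN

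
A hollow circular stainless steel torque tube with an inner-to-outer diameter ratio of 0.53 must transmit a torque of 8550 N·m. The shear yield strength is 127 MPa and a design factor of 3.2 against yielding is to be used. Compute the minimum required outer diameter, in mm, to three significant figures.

d_o = 106 mm

τ_allow = 127/3.2 = 39.69 MPa.
For a hollow shaft τ = 16T/[πd_o³(1−k⁴)] with k = 0.53, so 1−k⁴ = 0.9211.
d_o³ = 16T/[π τ_allow (1−k⁴)] = 16×8550000/(π×39.69×0.9211) = 1.191×10^6 mm³.
d_o = 106.0 mm.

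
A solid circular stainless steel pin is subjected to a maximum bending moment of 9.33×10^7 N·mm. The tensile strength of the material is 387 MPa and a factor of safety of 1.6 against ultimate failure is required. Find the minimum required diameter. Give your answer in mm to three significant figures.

d = 158 mm

σ_allow = 387/1.6 = 241.9 MPa.
For a solid circular section σ = 32M/(πd³), so d³ = 32M/(π σ_allow) = 32×9.3300×10^7/(π×241.9) = 3.929×10^6 mm³.
d = 157.8 mm.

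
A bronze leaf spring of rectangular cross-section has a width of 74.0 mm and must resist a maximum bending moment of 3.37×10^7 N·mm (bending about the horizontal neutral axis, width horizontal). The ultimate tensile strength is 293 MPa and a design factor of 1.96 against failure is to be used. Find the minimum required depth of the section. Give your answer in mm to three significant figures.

σ_allow = 293/1.96 = 149.5 MPa.
For a rectangular section σ = 6M/(bh²), so h² = 6M/(b σ_allow) = 6×3.3700×10^7/(74.0×149.5) = 18280 mm².
h = 135.2 mm.

h = 135 mm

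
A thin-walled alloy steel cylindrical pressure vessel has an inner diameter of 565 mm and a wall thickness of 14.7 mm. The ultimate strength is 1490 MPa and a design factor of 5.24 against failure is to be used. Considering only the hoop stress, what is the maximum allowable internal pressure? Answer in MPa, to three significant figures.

p_allow = 14.8 MPa

σ_allow = 1490/5.24 = 284.4 MPa.
σ_h = pD/(2t) → p_allow = 2σ_allow t/D = 2×284.4×14.7/565 = 14.80 MPa.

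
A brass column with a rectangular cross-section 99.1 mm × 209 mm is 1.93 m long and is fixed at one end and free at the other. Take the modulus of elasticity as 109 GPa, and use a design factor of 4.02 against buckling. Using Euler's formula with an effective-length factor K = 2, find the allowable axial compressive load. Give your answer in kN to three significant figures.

P_allow = 304 kN

Buckling occurs about the weak axis: I_min = h·b³/12 = 209×99.1³/12 = 1.695×10^7 mm⁴ (b = 99.1 mm is the smaller dimension).
Effective length L_e = KL = 2×1.93 m = 3860 mm.
Euler critical load P_cr = π²EI/L_e² = π²×109000×1.695×10^7/3860² = 1.224×10^6 N.
P_allow = P_cr/n = 1.224×10^6/4.02 = 304400 N.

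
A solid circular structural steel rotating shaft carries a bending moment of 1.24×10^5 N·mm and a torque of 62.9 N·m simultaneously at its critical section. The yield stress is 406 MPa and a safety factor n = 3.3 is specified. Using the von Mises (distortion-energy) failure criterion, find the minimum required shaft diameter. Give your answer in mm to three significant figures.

σ_allow = σ_y/n = 406/3.3 = 123.0 MPa.
For a solid shaft σ_b = 32M/(πd³) and τ = 16T/(πd³), so the von Mises stress is σ' = (16/πd³)·√(4M²+3T²).
√(4M²+3T²) = √(4×(124000)² + 3×(62900)²) = 270900 N·mm.
d³ = 16×270900/(π×123.0) = 11210 mm³.
d = 22.38 mm.

d = 22.4 mm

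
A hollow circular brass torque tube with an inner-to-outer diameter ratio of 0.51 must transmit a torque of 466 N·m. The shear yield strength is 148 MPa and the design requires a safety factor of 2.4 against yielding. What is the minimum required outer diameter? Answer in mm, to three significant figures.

d_o = 34.6 mm

τ_allow = 148/2.4 = 61.67 MPa.
For a hollow shaft τ = 16T/[πd_o³(1−k⁴)] with k = 0.51, so 1−k⁴ = 0.9323.
d_o³ = 16T/[π τ_allow (1−k⁴)] = 16×466000/(π×61.67×0.9323) = 41280 mm³.
d_o = 34.56 mm.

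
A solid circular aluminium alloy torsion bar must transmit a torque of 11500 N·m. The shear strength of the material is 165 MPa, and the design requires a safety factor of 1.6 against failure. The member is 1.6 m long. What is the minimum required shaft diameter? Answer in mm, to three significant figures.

d = 82.8 mm

Allowable shear stress τ_allow = 165/1.6 = 103.1 MPa.
For a solid shaft τ = 16T/(πd³), so d³ = 16T/(π τ_allow) = 16×1.1500×10^7/(π×103.1) = 567900 mm³.
d = (567900)^(1/3) = 82.81 mm.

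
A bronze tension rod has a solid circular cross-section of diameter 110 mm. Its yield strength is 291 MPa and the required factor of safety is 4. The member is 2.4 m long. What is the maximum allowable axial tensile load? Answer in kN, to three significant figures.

F_allow = 691 kN

σ_allow = 291/4 = 72.75 MPa.
A = πd²/4 = π×110²/4 = 9503 mm².
F_allow = σ_allow × A = 72.75×9503 = 691400 N.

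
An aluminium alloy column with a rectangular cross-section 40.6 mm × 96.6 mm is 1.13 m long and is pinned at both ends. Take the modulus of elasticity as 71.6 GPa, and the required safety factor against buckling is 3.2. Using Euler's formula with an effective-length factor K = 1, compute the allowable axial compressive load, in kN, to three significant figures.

Buckling occurs about the weak axis: I_min = h·b³/12 = 96.6×40.6³/12 = 538700 mm⁴ (b = 40.6 mm is the smaller dimension).
Effective length L_e = KL = 1×1.13 m = 1130 mm.
Euler critical load P_cr = π²EI/L_e² = π²×71600×538700/1130² = 298100 N.
P_allow = P_cr/n = 298100/3.2 = 93170 N.

P_allow = 93.2 kN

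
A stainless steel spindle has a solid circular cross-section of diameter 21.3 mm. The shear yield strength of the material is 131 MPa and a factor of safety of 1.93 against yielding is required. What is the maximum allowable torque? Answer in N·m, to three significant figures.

τ_allow = 131/1.93 = 67.88 MPa.
For a solid shaft T_allow = τ_allow·πd³/16; πd³/16 = π×21.3³/16 = 1897 mm³.
T_allow = 67.88×1897 = 128800 N·mm = 128.8 N·m.

T_allow = 129 N·m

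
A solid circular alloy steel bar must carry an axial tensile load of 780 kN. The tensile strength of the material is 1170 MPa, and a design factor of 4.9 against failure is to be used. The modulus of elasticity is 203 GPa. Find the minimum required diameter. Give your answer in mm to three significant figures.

Allowable stress σ_allow = 1170/4.9 = 238.8 MPa.
Required area A = F/σ_allow = 780000/238.8 = 3267 mm².
A = πd²/4 → d = √(4A/π) = 64.49 mm.

d = 64.5 mm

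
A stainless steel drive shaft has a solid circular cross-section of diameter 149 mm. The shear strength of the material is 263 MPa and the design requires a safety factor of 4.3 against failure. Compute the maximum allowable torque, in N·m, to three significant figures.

τ_allow = 263/4.3 = 61.16 MPa.
For a solid shaft T_allow = τ_allow·πd³/16; πd³/16 = π×149³/16 = 649500 mm³.
T_allow = 61.16×649500 = 3.973×10^7 N·mm = 39730 N·m.

T_allow = 39700 N·m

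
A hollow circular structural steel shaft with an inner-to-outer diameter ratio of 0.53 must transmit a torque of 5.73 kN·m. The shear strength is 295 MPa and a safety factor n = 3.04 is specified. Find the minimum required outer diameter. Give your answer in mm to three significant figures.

τ_allow = 295/3.04 = 97.04 MPa.
For a hollow shaft τ = 16T/[πd_o³(1−k⁴)] with k = 0.53, so 1−k⁴ = 0.9211.
d_o³ = 16T/[π τ_allow (1−k⁴)] = 16×5730000/(π×97.04×0.9211) = 326500 mm³.
d_o = 68.86 mm.

d_o = 68.9 mm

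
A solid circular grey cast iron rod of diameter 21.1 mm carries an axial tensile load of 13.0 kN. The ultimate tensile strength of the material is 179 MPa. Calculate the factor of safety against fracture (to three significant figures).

A = πd²/4 = 349.7 mm².
σ = F/A = 13000/349.7 = 37.18 MPa.
n = 179/37.18 = 4.815.

n = 4.81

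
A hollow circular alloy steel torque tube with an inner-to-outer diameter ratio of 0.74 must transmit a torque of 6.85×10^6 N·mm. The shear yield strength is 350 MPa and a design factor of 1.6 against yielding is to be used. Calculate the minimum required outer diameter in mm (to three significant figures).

d_o = 61.1 mm

τ_allow = 350/1.6 = 218.8 MPa.
For a hollow shaft τ = 16T/[πd_o³(1−k⁴)] with k = 0.74, so 1−k⁴ = 0.7001.
d_o³ = 16T/[π τ_allow (1−k⁴)] = 16×6850000/(π×218.8×0.7001) = 227800 mm³.
d_o = 61.07 mm.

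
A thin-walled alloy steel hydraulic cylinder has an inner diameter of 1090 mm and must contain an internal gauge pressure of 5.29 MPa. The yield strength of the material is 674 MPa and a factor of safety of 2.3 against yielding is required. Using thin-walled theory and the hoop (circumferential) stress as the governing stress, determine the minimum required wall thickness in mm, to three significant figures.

t = 9.84 mm

σ_allow = 674/2.3 = 293.0 MPa.
Hoop stress σ_h = pD/(2t), so t = pD/(2σ_allow) = 5.29×1090/(2×293.0) = 9.838 mm.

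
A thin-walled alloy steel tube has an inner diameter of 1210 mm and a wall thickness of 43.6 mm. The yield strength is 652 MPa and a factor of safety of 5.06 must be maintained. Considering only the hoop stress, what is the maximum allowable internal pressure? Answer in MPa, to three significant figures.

σ_allow = 652/5.06 = 128.9 MPa.
σ_h = pD/(2t) → p_allow = 2σ_allow t/D = 2×128.9×43.6/1210 = 9.286 MPa.

p_allow = 9.29 MPa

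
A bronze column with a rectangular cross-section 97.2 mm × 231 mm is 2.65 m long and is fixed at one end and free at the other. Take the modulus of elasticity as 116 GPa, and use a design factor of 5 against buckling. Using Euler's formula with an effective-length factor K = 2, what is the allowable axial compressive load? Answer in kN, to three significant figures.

Buckling occurs about the weak axis: I_min = h·b³/12 = 231×97.2³/12 = 1.768×10^7 mm⁴ (b = 97.2 mm is the smaller dimension).
Effective length L_e = KL = 2×2.65 m = 5300 mm.
Euler critical load P_cr = π²EI/L_e² = π²×116000×1.768×10^7/5300² = 720500 N.
P_allow = P_cr/n = 720500/5 = 144100 N.

P_allow = 144 kN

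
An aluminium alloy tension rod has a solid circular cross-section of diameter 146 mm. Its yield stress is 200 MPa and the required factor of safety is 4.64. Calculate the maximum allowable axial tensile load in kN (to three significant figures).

F_allow = 722 kN

σ_allow = 200/4.64 = 43.10 MPa.
A = πd²/4 = π×146²/4 = 16740 mm².
F_allow = σ_allow × A = 43.10×16740 = 721600 N.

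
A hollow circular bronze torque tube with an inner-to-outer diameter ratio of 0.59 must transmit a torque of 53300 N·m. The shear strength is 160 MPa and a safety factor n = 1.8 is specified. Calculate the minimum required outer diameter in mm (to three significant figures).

τ_allow = 160/1.8 = 88.89 MPa.
For a hollow shaft τ = 16T/[πd_o³(1−k⁴)] with k = 0.59, so 1−k⁴ = 0.8788.
d_o³ = 16T/[π τ_allow (1−k⁴)] = 16×5.3300×10^7/(π×88.89×0.8788) = 3.475×10^6 mm³.
d_o = 151.5 mm.

d_o = 151 mm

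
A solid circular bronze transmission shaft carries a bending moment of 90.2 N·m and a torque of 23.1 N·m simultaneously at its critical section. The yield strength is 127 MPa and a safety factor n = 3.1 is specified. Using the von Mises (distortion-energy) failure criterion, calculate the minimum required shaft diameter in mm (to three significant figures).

d = 28.4 mm

σ_allow = σ_y/n = 127/3.1 = 40.97 MPa.
For a solid shaft σ_b = 32M/(πd³) and τ = 16T/(πd³), so the von Mises stress is σ' = (16/πd³)·√(4M²+3T²).
√(4M²+3T²) = √(4×(90200)² + 3×(23100)²) = 184800 N·mm.
d³ = 16×184800/(π×40.97) = 22970 mm³.
d = 28.43 mm.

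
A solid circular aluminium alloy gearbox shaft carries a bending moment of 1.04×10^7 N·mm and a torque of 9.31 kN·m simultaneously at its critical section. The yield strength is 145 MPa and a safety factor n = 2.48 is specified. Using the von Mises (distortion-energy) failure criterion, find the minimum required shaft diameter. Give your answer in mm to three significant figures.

σ_allow = σ_y/n = 145/2.48 = 58.47 MPa.
For a solid shaft σ_b = 32M/(πd³) and τ = 16T/(πd³), so the von Mises stress is σ' = (16/πd³)·√(4M²+3T²).
√(4M²+3T²) = √(4×(1.040×10^7)² + 3×(9.310×10^6)²) = 2.632×10^7 N·mm.
d³ = 16×2.632×10^7/(π×58.47) = 2.293×10^6 mm³.
d = 131.9 mm.

d = 132 mm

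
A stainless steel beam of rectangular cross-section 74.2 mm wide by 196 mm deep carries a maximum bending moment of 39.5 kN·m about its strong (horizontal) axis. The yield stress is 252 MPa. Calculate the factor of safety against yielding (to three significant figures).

Section modulus S = bh²/6 = 74.2×196²/6 = 475100 mm³.
σ = M/S = 3.9500×10^7/475100 = 83.14 MPa.
n = 252/83.14 = 3.031.

n = 3.03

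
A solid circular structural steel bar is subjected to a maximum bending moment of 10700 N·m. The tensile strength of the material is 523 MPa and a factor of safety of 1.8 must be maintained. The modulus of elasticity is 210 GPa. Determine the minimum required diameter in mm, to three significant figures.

σ_allow = 523/1.8 = 290.6 MPa.
For a solid circular section σ = 32M/(πd³), so d³ = 32M/(π σ_allow) = 32×1.0700×10^7/(π×290.6) = 375100 mm³.
d = 72.12 mm.

d = 72.1 mm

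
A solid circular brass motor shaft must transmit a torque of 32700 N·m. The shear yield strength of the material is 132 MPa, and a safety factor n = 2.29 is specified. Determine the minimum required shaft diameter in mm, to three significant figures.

Allowable shear stress τ_allow = 132/2.29 = 57.64 MPa.
For a solid shaft τ = 16T/(πd³), so d³ = 16T/(π τ_allow) = 16×3.2700×10^7/(π×57.64) = 2.889×10^6 mm³.
d = (2.889×10^6)^(1/3) = 142.4 mm.

d = 142 mm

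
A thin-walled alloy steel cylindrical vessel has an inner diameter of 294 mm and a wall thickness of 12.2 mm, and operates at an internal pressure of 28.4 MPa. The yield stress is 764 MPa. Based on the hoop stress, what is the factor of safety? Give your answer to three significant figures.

σ_h = pD/(2t) = 28.4×294/(2×12.2) = 342.2 MPa.
n = 764/342.2 = 2.233.

n = 2.23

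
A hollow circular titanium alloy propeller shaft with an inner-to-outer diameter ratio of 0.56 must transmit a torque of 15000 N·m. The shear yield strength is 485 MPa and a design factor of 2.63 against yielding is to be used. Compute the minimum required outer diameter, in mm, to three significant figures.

τ_allow = 485/2.63 = 184.4 MPa.
For a hollow shaft τ = 16T/[πd_o³(1−k⁴)] with k = 0.56, so 1−k⁴ = 0.9017.
d_o³ = 16T/[π τ_allow (1−k⁴)] = 16×1.5000×10^7/(π×184.4×0.9017) = 459400 mm³.
d_o = 77.16 mm.

d_o = 77.2 mm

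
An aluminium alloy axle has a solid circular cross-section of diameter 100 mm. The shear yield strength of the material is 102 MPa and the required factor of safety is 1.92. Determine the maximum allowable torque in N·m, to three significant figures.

τ_allow = 102/1.92 = 53.12 MPa.
For a solid shaft T_allow = τ_allow·πd³/16; πd³/16 = π×100³/16 = 196300 mm³.
T_allow = 53.12×196300 = 1.043×10^7 N·mm = 10430 N·m.

T_allow = 10400 N·m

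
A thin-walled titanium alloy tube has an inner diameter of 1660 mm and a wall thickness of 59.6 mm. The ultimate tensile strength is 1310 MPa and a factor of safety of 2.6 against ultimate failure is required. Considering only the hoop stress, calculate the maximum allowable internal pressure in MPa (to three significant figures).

σ_allow = 1310/2.6 = 503.8 MPa.
σ_h = pD/(2t) → p_allow = 2σ_allow t/D = 2×503.8×59.6/1660 = 36.18 MPa.

p_allow = 36.2 MPa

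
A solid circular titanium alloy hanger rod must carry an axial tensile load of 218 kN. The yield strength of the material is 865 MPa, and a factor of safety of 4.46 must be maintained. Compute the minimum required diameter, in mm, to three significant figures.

d = 37.8 mm

Allowable stress σ_allow = 865/4.46 = 193.9 MPa.
Required area A = F/σ_allow = 218000/193.9 = 1124 mm².
A = πd²/4 → d = √(4A/π) = 37.83 mm.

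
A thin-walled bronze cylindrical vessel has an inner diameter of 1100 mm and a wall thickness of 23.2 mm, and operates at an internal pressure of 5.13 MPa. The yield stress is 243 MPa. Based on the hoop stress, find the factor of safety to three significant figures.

n = 2.00

σ_h = pD/(2t) = 5.13×1100/(2×23.2) = 121.6 MPa.
n = 243/121.6 = 1.998.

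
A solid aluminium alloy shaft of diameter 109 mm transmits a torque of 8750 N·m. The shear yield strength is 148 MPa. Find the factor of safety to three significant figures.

n = 4.30

τ = 16T/(πd³) = 16×8750000/(π×109³) = 34.41 MPa.
n = τ_limit/τ = 148/34.41 = 4.301.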